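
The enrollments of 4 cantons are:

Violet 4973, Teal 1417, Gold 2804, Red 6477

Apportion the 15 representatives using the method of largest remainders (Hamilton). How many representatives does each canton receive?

Violet=5, Teal=1, Gold=3, Red=6

Standard divisor: 15671 ÷ 15 ≈ 1044.733.
Standard quotas: Violet 4.7601, Teal 1.3563, Gold 2.6839, Red 6.1997.
Lower quotas: Violet 4, Teal 1, Gold 2, Red 6 (sum 13, leaving 2 seats).
Remainders in descending order: Violet 0.7601, Gold 0.6839, Teal 0.3563, Red 0.1997.
Largest remainders: Violet, Gold receive the extra seats.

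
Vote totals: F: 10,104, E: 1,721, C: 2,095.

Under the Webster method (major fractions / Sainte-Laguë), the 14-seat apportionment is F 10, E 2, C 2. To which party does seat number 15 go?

F

Priority for the next seat is population ÷ (current seats + 0.5).
Priorities: F 962.286, E 688.400, C 838.000.
Highest priority: F.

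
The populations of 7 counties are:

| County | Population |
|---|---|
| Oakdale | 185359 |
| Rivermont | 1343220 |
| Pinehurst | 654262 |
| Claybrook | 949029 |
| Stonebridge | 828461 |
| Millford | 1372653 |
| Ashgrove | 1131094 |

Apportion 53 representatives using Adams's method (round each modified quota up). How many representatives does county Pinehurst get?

5

Standard divisor 6464078/53 ≈ 121963.736; standard quotas: Oakdale 1.520, Rivermont 11.013, Pinehurst 5.364, Claybrook 7.781, Stonebridge 6.793, Millford 11.255, Ashgrove 9.274.
Rounding up gives 2, 12, 6, 8, 7, 12, 10 = 57 seats, so the divisor must be adjusted.
With modified divisor 132600: modified quotas Oakdale 1.398, Rivermont 10.130, Pinehurst 4.934, Claybrook 7.157, Stonebridge 6.248, Millford 10.352, Ashgrove 8.530.
Rounding up: Oakdale 2, Rivermont 11, Pinehurst 5, Claybrook 8, Stonebridge 7, Millford 11, Ashgrove 9 (total 53).
Pinehurst receives 5.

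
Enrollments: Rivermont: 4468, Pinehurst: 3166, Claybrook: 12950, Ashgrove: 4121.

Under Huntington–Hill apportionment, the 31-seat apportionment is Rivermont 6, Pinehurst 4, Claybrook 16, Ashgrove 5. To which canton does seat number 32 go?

Priority for the next seat is population ÷ (√(s·(s+1))).
Priorities: Rivermont 689.427, Pinehurst 707.939, Claybrook 785.209, Ashgrove 752.388.
Highest priority: Claybrook.

Claybrook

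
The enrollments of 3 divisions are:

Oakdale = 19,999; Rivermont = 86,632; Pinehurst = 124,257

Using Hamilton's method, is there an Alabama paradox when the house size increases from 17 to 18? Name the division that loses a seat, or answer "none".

At 17 seats: Oakdale 2, Rivermont 6, Pinehurst 9.
At 18 seats: Oakdale 1, Rivermont 7, Pinehurst 10.
Oakdale drops from 2 to 1.

Oakdale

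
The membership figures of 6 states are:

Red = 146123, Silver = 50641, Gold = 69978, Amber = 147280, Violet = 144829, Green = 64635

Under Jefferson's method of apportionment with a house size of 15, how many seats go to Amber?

4

Standard divisor 623486/15 ≈ 41565.733; standard quotas: Red 3.515, Silver 1.218, Gold 1.684, Amber 3.543, Violet 3.484, Green 1.555.
Rounding down gives 3, 1, 1, 3, 3, 1 = 12 seats, so the divisor must be adjusted.
With modified divisor 35600: modified quotas Red 4.105, Silver 1.423, Gold 1.966, Amber 4.137, Violet 4.068, Green 1.816.
Rounding down: Red 4, Silver 1, Gold 1, Amber 4, Violet 4, Green 1 (total 15).
Amber receives 4.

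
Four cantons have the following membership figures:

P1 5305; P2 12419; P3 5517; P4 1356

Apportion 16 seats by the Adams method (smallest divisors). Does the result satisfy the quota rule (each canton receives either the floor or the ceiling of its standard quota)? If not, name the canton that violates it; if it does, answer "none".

Standard quotas: P1 3.451, P2 8.078, P3 3.589, P4 0.882.
Adams allocation: P1 3, P2 8, P3 4, P4 1.
Every allocation lies between the lower and upper quota.

none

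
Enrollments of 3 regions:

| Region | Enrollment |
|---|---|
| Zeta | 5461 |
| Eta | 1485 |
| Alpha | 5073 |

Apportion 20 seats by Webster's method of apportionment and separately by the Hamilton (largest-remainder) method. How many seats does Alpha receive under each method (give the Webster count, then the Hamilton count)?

9 and 8

Webster: Zeta 9, Eta 2, Alpha 9.
Hamilton: Zeta 9, Eta 3, Alpha 8.
Alpha gets 9 under Webster and 8 under Hamilton.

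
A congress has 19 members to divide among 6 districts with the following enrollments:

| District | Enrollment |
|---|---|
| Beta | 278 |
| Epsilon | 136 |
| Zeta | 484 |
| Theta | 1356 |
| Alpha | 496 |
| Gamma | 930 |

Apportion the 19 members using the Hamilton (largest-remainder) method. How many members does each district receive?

Beta 1, Epsilon 1, Zeta 2, Theta 7, Alpha 3, Gamma 5

Total 3680; standard divisor 3680/19 ≈ 193.684.
Standard quotas: Beta 1.435, Epsilon 0.702, Zeta 2.499, Theta 7.001, Alpha 2.561, Gamma 4.802.
Lower quotas: Beta 1, Epsilon 0, Zeta 2, Theta 7, Alpha 2, Gamma 4 (sum 16, leaving 3 seats).
Remainders in descending order: Gamma 0.802, Epsilon 0.702, Alpha 0.561, Zeta 0.499, Beta 0.435, Theta 0.001.
The surplus seats go to Gamma, Epsilon, Alpha.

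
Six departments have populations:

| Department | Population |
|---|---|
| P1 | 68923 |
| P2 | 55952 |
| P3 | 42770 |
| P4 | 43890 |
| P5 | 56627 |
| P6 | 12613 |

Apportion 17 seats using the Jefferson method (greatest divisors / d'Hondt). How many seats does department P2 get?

3

Standard divisor 280775/17 ≈ 16516.176; standard quotas: P1 4.173, P2 3.388, P3 2.590, P4 2.657, P5 3.429, P6 0.764.
Rounding down gives 4, 3, 2, 2, 3, 0 = 14 seats, so the divisor must be adjusted.
With modified divisor 14070: modified quotas P1 4.899, P2 3.977, P3 3.040, P4 3.119, P5 4.025, P6 0.896.
Rounding down: P1 4, P2 3, P3 3, P4 3, P5 4, P6 0 (total 17).
P2 receives 3.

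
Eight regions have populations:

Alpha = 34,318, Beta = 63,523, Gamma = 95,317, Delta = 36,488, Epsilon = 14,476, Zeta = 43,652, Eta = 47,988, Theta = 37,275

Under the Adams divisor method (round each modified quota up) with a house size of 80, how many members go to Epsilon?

3

Standard divisor 373037/80 ≈ 4662.962; standard quotas: Alpha 7.360, Beta 13.623, Gamma 20.441, Delta 7.825, Epsilon 3.104, Zeta 9.361, Eta 10.291, Theta 7.994.
Rounding up gives 8, 14, 21, 8, 4, 10, 11, 8 = 84 seats, so the divisor must be adjusted.
With modified divisor 4870: modified quotas Alpha 7.047, Beta 13.044, Gamma 19.572, Delta 7.492, Epsilon 2.972, Zeta 8.963, Eta 9.854, Theta 7.654.
Rounding up: Alpha 8, Beta 14, Gamma 20, Delta 8, Epsilon 3, Zeta 9, Eta 10, Theta 8 (total 80).
Epsilon receives 3.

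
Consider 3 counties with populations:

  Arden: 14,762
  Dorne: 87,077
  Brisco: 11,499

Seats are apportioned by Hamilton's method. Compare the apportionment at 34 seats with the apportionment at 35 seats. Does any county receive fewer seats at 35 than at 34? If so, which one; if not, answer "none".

Brisco

At 34 seats: Arden 4, Dorne 26, Brisco 4.
At 35 seats: Arden 5, Dorne 27, Brisco 3.
Brisco drops from 4 to 3.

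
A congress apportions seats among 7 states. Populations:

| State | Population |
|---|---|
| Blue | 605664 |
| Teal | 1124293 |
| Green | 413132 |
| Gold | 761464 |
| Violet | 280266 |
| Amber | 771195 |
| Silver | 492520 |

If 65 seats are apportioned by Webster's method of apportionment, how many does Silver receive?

7

Standard divisor 4448534/65 ≈ 68438.985; standard quotas: Blue 8.850, Teal 16.428, Green 6.037, Gold 11.126, Violet 4.095, Amber 11.268, Silver 7.196.
Rounding to the nearest integer gives 9, 16, 6, 11, 4, 11, 7 = 64 seats, so the divisor must be adjusted.
With modified divisor 67600: modified quotas Blue 8.960, Teal 16.632, Green 6.111, Gold 11.264, Violet 4.146, Amber 11.408, Silver 7.286.
Rounding to the nearest integer: Blue 9, Teal 17, Green 6, Gold 11, Violet 4, Amber 11, Silver 7 (total 65).
Silver receives 7.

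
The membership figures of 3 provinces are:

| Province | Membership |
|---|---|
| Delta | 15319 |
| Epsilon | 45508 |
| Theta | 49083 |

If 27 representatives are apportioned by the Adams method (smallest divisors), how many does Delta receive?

Standard divisor 109910/27 ≈ 4070.741; standard quotas: Delta 3.763, Epsilon 11.179, Theta 12.058.
Rounding up gives 4, 12, 13 = 29 seats, so the divisor must be adjusted.
With modified divisor 4300: modified quotas Delta 3.563, Epsilon 10.583, Theta 11.415.
Rounding up: Delta 4, Epsilon 11, Theta 12 (total 27).
Delta receives 4.

4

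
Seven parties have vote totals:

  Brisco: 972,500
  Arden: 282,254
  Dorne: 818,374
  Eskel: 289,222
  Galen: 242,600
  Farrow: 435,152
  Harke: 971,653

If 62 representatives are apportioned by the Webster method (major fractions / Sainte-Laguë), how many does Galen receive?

Standard divisor 4011755/62 ≈ 64705.726; standard quotas: Brisco 15.030, Arden 4.362, Dorne 12.648, Eskel 4.470, Galen 3.749, Farrow 6.725, Harke 15.016.
Rounding to the nearest integer gives Brisco 15, Arden 4, Dorne 13, Eskel 4, Galen 4, Farrow 7, Harke 15 — total 62, matching the house size, so no adjustment is needed.
Galen receives 4.

4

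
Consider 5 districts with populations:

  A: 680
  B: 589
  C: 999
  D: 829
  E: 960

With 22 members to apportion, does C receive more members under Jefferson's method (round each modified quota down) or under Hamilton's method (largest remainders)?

Jefferson: A 4, B 3, C 6, D 4, E 5.
Hamilton: A 4, B 3, C 5, D 5, E 5.
C gets 6 under Jefferson and 5 under Hamilton.

Jefferson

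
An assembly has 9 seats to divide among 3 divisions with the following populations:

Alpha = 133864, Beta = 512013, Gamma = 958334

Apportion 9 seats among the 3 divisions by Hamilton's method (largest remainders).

Alpha 1, Beta 3, Gamma 5

Total 1604211; standard divisor 1604211/9 ≈ 178245.667.
Standard quotas: Alpha 0.7510, Beta 2.8725, Gamma 5.3765.
Lower quotas: Alpha 0, Beta 2, Gamma 5 (sum 7, leaving 2 seats).
Remainders in descending order: Beta 0.8725, Alpha 0.7510, Gamma 0.3765.
Largest remainders: Beta, Alpha receive the extra seats.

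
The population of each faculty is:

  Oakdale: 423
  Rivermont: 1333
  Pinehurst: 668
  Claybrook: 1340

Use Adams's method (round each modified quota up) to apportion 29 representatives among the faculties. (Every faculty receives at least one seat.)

Oakdale: 4, Rivermont: 10, Pinehurst: 5, Claybrook: 10

Standard divisor 3764/29 ≈ 129.793; standard quotas: Oakdale 3.259, Rivermont 10.270, Pinehurst 5.147, Claybrook 10.324.
Rounding up gives 4, 11, 6, 11 = 32 seats, so the divisor must be adjusted.
With modified divisor 140: modified quotas Oakdale 3.021, Rivermont 9.521, Pinehurst 4.771, Claybrook 9.571.
Rounding up: Oakdale 4, Rivermont 10, Pinehurst 5, Claybrook 10 (total 29).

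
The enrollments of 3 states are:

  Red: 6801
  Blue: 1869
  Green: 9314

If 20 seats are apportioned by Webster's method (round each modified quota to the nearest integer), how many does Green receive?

10

Standard divisor 17984/20 ≈ 899.2; standard quotas: Red 7.563, Blue 2.079, Green 10.358.
Rounding to the nearest integer gives Red 8, Blue 2, Green 10 — total 20, matching the house size, so no adjustment is needed.
Green receives 10.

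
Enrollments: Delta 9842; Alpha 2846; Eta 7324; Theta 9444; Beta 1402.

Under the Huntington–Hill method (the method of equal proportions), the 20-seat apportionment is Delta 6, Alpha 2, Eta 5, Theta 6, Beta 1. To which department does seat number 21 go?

Delta

Priority for the next seat is population ÷ (√(s·(s+1))).
Priorities: Delta 1518.654, Alpha 1161.875, Eta 1337.173, Theta 1457.241, Beta 991.364.
Highest priority: Delta.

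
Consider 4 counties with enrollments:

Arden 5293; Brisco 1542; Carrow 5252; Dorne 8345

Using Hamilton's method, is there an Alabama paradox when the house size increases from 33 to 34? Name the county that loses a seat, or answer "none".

At 33 seats: Arden 9, Brisco 3, Carrow 8, Dorne 13.
At 34 seats: Arden 9, Brisco 2, Carrow 9, Dorne 14.
Brisco drops from 3 to 2.

Brisco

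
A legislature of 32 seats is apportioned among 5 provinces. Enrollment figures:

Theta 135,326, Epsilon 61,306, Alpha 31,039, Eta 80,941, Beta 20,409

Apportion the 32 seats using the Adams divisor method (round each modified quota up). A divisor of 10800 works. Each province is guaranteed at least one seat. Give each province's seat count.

Theta 13, Epsilon 6, Alpha 3, Eta 8, Beta 2

With modified divisor 10800: modified quotas Theta 12.530, Epsilon 5.676, Alpha 2.874, Eta 7.495, Beta 1.890.
Rounding up: Theta 13, Epsilon 6, Alpha 3, Eta 8, Beta 2 (total 32).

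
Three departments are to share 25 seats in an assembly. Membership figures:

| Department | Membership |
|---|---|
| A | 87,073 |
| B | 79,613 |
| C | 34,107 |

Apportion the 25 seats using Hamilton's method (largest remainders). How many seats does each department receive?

A=11; B=10; C=4

The standard divisor is 200793/25 ≈ 8031.72.
Standard quotas: A 10.8411, B 9.9123, C 4.2465.
Lower quotas: A 10, B 9, C 4 (sum 23, leaving 2 seats).
Remainders in descending order: B 0.9123, A 0.8411, C 0.2465.
The surplus seats go to B, A.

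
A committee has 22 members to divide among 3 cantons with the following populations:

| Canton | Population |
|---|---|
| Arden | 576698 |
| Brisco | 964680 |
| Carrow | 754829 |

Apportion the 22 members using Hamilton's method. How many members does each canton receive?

Arden=6, Brisco=9, Carrow=7

Standard divisor: 2296207 ÷ 22 ≈ 104373.045.
Standard quotas: Arden 5.5254, Brisco 9.2426, Carrow 7.2320.
Lower quotas: Arden 5, Brisco 9, Carrow 7 (sum 21, leaving 1 seat).
Remainders in descending order: Arden 0.5254, Brisco 0.2426, Carrow 0.2320.
Largest remainder: Arden receives the extra seat.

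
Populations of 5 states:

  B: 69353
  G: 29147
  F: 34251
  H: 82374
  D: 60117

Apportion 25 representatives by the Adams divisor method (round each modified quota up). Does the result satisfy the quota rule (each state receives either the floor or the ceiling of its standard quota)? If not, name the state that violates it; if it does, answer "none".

Standard quotas: B 6.299, G 2.647, F 3.111, H 7.482, D 5.460.
Adams allocation: B 6, G 3, F 3, H 7, D 6.
Every allocation lies between the lower and upper quota.

none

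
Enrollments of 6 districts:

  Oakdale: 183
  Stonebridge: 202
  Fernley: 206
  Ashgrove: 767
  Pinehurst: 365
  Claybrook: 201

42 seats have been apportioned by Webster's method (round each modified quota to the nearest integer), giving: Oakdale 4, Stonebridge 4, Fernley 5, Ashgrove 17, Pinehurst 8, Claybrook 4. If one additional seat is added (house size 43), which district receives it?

Stonebridge

Priority for the next seat is population ÷ (current seats + 0.5).
Priorities: Oakdale 40.667, Stonebridge 44.889, Fernley 37.455, Ashgrove 43.829, Pinehurst 42.941, Claybrook 44.667.
Highest priority: Stonebridge.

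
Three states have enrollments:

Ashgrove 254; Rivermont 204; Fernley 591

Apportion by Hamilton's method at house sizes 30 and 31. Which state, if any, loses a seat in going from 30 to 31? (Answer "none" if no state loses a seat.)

none

At 30 seats: Ashgrove 7, Rivermont 6, Fernley 17.
At 31 seats: Ashgrove 8, Rivermont 6, Fernley 17.
No state's allocation decreased.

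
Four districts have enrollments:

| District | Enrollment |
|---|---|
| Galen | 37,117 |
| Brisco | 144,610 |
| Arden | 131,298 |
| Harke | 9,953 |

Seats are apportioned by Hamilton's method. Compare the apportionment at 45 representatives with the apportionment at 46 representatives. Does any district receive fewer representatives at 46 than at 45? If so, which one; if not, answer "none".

Harke

At 45 seats: Galen 5, Brisco 20, Arden 18, Harke 2.
At 46 seats: Galen 5, Brisco 21, Arden 19, Harke 1.
Harke drops from 2 to 1.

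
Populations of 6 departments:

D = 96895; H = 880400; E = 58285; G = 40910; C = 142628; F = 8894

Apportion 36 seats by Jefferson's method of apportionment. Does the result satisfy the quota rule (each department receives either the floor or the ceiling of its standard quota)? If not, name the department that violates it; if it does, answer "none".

H

Standard quotas: D 2.841, H 25.810, E 1.709, G 1.199, C 4.181, F 0.261.
Jefferson allocation: D 3, H 27, E 1, G 1, C 4, F 0.
H has quota 25.810 (lower 25, upper 26) but receives 27 — outside the quota interval.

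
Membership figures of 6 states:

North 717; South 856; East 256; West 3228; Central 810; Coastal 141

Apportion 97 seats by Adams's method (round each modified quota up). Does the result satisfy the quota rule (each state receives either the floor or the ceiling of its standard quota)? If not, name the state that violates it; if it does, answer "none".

West

Standard quotas: North 11.576, South 13.820, East 4.133, West 52.117, Central 13.078, Coastal 2.276.
Adams allocation: North 12, South 14, East 4, West 51, Central 13, Coastal 3.
West has quota 52.117 (lower 52, upper 53) but receives 51 — outside the quota interval.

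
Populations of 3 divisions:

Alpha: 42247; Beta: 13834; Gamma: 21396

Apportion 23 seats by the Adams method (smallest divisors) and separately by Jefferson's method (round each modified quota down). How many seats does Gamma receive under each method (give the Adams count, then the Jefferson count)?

7 and 6

Adams: Alpha 12, Beta 4, Gamma 7.
Jefferson: Alpha 13, Beta 4, Gamma 6.
Gamma gets 7 under Adams and 6 under Jefferson.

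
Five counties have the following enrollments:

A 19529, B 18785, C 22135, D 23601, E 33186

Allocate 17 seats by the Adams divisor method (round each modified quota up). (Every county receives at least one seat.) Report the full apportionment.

A: 3; B: 3; C: 3; D: 3; E: 5

Standard divisor 117236/17 ≈ 6896.235; standard quotas: A 2.832, B 2.724, C 3.210, D 3.422, E 4.812.
Rounding up gives 3, 3, 4, 4, 5 = 19 seats, so the divisor must be adjusted.
With modified divisor 8100: modified quotas A 2.411, B 2.319, C 2.733, D 2.914, E 4.097.
Rounding up: A 3, B 3, C 3, D 3, E 5 (total 17).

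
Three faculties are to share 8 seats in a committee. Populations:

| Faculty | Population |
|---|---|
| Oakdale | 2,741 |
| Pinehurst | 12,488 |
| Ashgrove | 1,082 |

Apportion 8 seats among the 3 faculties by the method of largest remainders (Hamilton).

Oakdale=1, Pinehurst=6, Ashgrove=1

Total 16311; standard divisor 16311/8 ≈ 2038.875.
Standard quotas: Oakdale 1.3444, Pinehurst 6.1249, Ashgrove 0.5307.
Lower quotas: Oakdale 1, Pinehurst 6, Ashgrove 0 (sum 7, leaving 1 seat).
Remainders in descending order: Ashgrove 0.5307, Oakdale 0.3444, Pinehurst 0.1249.
The surplus seat goes to Ashgrove.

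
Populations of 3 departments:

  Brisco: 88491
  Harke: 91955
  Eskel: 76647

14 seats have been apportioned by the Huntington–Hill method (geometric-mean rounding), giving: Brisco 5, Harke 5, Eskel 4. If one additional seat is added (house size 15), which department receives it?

Eskel

Priority for the next seat is population ÷ (√(s·(s+1))).
Priorities: Brisco 16156.172, Harke 16788.609, Eskel 17138.790.
Highest priority: Eskel.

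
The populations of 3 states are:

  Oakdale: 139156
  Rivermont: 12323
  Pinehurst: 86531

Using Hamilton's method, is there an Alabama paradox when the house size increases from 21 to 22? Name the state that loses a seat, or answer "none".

At 21 seats: Oakdale 12, Rivermont 1, Pinehurst 8.
At 22 seats: Oakdale 13, Rivermont 1, Pinehurst 8.
No state's allocation decreased.

none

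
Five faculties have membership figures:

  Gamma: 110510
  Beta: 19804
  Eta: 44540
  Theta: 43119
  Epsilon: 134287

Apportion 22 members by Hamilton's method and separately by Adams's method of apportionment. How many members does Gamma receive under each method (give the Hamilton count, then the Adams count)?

7 and 6

Hamilton: Gamma 7, Beta 1, Eta 3, Theta 3, Epsilon 8.
Adams: Gamma 6, Beta 2, Eta 3, Theta 3, Epsilon 8.
Gamma gets 7 under Hamilton and 6 under Adams.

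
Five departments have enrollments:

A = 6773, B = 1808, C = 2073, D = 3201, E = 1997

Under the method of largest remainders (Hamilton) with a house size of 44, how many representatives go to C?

Standard divisor: 15852 ÷ 44 ≈ 360.273.
Standard quotas: A 18.7996, B 5.0184, C 5.7540, D 8.8849, E 5.5430.
Lower quotas: A 18, B 5, C 5, D 8, E 5 (sum 41, leaving 3 seats).
Remainders in descending order: D 0.8849, A 0.7996, C 0.7540, E 0.5430, B 0.0184.
Largest remainders: D, A, C receive the extra seats.
C receives 6.

6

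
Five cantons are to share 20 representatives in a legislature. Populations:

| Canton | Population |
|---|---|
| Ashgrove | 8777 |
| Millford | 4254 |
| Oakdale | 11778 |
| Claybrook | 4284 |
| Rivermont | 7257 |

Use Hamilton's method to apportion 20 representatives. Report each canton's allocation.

The standard divisor is 36350/20 ≈ 1817.5.
Standard quotas: Ashgrove 4.8292, Millford 2.3406, Oakdale 6.4803, Claybrook 2.3571, Rivermont 3.9928.
Lower quotas: Ashgrove 4, Millford 2, Oakdale 6, Claybrook 2, Rivermont 3 (sum 17, leaving 3 seats).
Remainders in descending order: Rivermont 0.9928, Ashgrove 0.8292, Oakdale 0.4803, Claybrook 0.3571, Millford 0.3406.
Largest remainders: Rivermont, Ashgrove, Oakdale receive the extra seats.

Ashgrove: 5, Millford: 2, Oakdale: 7, Claybrook: 2, Rivermont: 4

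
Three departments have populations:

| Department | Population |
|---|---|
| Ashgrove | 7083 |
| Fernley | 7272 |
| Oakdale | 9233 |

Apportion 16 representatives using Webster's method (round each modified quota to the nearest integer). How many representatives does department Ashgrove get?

Standard divisor 23588/16 ≈ 1474.25; standard quotas: Ashgrove 4.804, Fernley 4.933, Oakdale 6.263.
Rounding to the nearest integer gives Ashgrove 5, Fernley 5, Oakdale 6 — total 16, matching the house size, so no adjustment is needed.
Ashgrove receives 5.

5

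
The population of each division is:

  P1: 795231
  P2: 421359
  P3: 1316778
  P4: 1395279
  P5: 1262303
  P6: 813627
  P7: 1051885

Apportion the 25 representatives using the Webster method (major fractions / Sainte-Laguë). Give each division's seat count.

Standard divisor 7056462/25 ≈ 282258.48; standard quotas: P1 2.817, P2 1.493, P3 4.665, P4 4.943, P5 4.472, P6 2.883, P7 3.727.
Rounding to the nearest integer gives P1 3, P2 1, P3 5, P4 5, P5 4, P6 3, P7 4 — total 25, matching the house size, so no adjustment is needed.

P1 3, P2 1, P3 5, P4 5, P5 4, P6 3, P7 4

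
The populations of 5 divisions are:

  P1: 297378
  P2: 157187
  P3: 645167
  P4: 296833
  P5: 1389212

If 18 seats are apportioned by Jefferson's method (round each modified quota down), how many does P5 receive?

Standard divisor 2785777/18 ≈ 154765.389; standard quotas: P1 1.921, P2 1.016, P3 4.169, P4 1.918, P5 8.976.
Rounding down gives 1, 1, 4, 1, 8 = 15 seats, so the divisor must be adjusted.
With modified divisor 143700: modified quotas P1 2.069, P2 1.094, P3 4.490, P4 2.066, P5 9.667.
Rounding down: P1 2, P2 1, P3 4, P4 2, P5 9 (total 18).
P5 receives 9.

9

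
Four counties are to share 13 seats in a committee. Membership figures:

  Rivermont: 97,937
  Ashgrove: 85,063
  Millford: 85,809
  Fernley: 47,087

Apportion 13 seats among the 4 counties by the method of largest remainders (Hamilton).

The standard divisor is 315896/13 ≈ 24299.692.
Standard quotas: Rivermont 4.0304, Ashgrove 3.5006, Millford 3.5313, Fernley 1.9378.
Lower quotas: Rivermont 4, Ashgrove 3, Millford 3, Fernley 1 (sum 11, leaving 2 seats).
Remainders in descending order: Fernley 0.9378, Millford 0.5313, Ashgrove 0.5006, Rivermont 0.0304.
Largest remainders: Fernley, Millford receive the extra seats.

Rivermont: 4, Ashgrove: 3, Millford: 4, Fernley: 2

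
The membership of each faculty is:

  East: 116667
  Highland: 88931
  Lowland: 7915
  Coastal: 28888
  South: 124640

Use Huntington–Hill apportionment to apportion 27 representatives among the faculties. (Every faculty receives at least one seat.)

With divisor 13736: modified quotas East 8.494, Highland 6.474, Lowland 0.576, Coastal 2.103, South 9.074.
Geometric-mean thresholds: East √(8·9)=8.485, Highland √(6·7)=6.481, Lowland (min 1), Coastal √(2·3)=2.449, South √(9·10)=9.487.
Each quota rounded against its threshold gives East 9, Highland 6, Lowland 1, Coastal 2, South 9 (total 27).

East: 9, Highland: 6, Lowland: 1, Coastal: 2, South: 9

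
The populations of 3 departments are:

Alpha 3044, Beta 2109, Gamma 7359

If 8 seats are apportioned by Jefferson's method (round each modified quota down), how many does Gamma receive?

5

Standard divisor 12512/8 ≈ 1564; standard quotas: Alpha 1.946, Beta 1.348, Gamma 4.705.
Rounding down gives 1, 1, 4 = 6 seats, so the divisor must be adjusted.
With modified divisor 1300: modified quotas Alpha 2.342, Beta 1.622, Gamma 5.661.
Rounding down: Alpha 2, Beta 1, Gamma 5 (total 8).
Gamma receives 5.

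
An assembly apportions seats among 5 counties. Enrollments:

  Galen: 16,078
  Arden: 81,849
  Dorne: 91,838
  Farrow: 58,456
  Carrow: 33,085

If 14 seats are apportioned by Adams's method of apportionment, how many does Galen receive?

Standard divisor 281306/14 ≈ 20093.286; standard quotas: Galen 0.800, Arden 4.073, Dorne 4.571, Farrow 2.909, Carrow 1.647.
Rounding up gives 1, 5, 5, 3, 2 = 16 seats, so the divisor must be adjusted.
With modified divisor 25100: modified quotas Galen 0.641, Arden 3.261, Dorne 3.659, Farrow 2.329, Carrow 1.318.
Rounding up: Galen 1, Arden 4, Dorne 4, Farrow 3, Carrow 2 (total 14).
Galen receives 1.

1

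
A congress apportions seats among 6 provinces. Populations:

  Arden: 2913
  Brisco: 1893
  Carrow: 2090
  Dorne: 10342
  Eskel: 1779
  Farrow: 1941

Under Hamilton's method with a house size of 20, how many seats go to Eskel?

Total 20958; standard divisor 20958/20 ≈ 1047.9.
Standard quotas: Arden 2.7798, Brisco 1.8065, Carrow 1.9945, Dorne 9.8693, Eskel 1.6977, Farrow 1.8523.
Lower quotas: Arden 2, Brisco 1, Carrow 1, Dorne 9, Eskel 1, Farrow 1 (sum 15, leaving 5 seats).
Remainders in descending order: Carrow 0.9945, Dorne 0.8693, Farrow 0.8523, Brisco 0.8065, Arden 0.7798, Eskel 0.6977.
The surplus seats go to Carrow, Dorne, Farrow, Brisco, Arden.
Eskel receives 1.

1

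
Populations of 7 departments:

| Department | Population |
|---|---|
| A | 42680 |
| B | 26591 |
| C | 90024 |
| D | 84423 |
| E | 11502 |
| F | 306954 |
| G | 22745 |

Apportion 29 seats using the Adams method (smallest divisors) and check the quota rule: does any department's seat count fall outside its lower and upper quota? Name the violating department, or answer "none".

F

Standard quotas: A 2.116, B 1.318, C 4.463, D 4.186, E 0.570, F 15.219, G 1.128.
Adams allocation: A 2, B 2, C 4, D 4, E 1, F 14, G 2.
F has quota 15.219 (lower 15, upper 16) but receives 14 — outside the quota interval.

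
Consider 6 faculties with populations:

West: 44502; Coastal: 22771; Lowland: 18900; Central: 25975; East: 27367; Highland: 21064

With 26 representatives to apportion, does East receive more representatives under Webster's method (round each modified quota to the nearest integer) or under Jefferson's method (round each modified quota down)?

Webster: West 7, Coastal 4, Lowland 3, Central 4, East 5, Highland 3.
Jefferson: West 8, Coastal 4, Lowland 3, Central 4, East 4, Highland 3.
East gets 5 under Webster and 4 under Jefferson.

Webster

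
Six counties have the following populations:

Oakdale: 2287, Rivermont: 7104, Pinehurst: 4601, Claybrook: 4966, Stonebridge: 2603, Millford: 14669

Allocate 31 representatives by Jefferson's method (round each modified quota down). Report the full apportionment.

Oakdale 2; Rivermont 6; Pinehurst 4; Claybrook 4; Stonebridge 2; Millford 13

Standard divisor 36230/31 ≈ 1168.71; standard quotas: Oakdale 1.957, Rivermont 6.078, Pinehurst 3.937, Claybrook 4.249, Stonebridge 2.227, Millford 12.551.
Rounding down gives 1, 6, 3, 4, 2, 12 = 28 seats, so the divisor must be adjusted.
With modified divisor 1100: modified quotas Oakdale 2.079, Rivermont 6.458, Pinehurst 4.183, Claybrook 4.515, Stonebridge 2.366, Millford 13.335.
Rounding down: Oakdale 2, Rivermont 6, Pinehurst 4, Claybrook 4, Stonebridge 2, Millford 13 (total 31).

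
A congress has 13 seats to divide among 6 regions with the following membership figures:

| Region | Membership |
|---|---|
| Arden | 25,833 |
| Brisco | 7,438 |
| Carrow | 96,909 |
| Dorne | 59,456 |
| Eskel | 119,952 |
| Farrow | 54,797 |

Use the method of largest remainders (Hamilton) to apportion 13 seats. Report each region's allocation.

Total 364385; standard divisor 364385/13 ≈ 28029.615.
Standard quotas: Arden 0.9216, Brisco 0.2654, Carrow 3.4574, Dorne 2.1212, Eskel 4.2795, Farrow 1.9550.
Lower quotas: Arden 0, Brisco 0, Carrow 3, Dorne 2, Eskel 4, Farrow 1 (sum 10, leaving 3 seats).
Remainders in descending order: Farrow 0.9550, Arden 0.9216, Carrow 0.4574, Eskel 0.2795, Brisco 0.2654, Dorne 0.1212.
The surplus seats go to Farrow, Arden, Carrow.

Arden: 1; Brisco: 0; Carrow: 4; Dorne: 2; Eskel: 4; Farrow: 2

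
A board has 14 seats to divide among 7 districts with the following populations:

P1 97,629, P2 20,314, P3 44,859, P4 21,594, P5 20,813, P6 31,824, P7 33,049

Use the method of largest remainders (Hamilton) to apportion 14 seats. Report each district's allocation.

Total 270082; standard divisor 270082/14 ≈ 19291.571.
Standard quotas: P1 5.0607, P2 1.0530, P3 2.3253, P4 1.1193, P5 1.0789, P6 1.6496, P7 1.7131.
Lower quotas: P1 5, P2 1, P3 2, P4 1, P5 1, P6 1, P7 1 (sum 12, leaving 2 seats).
Remainders in descending order: P7 0.7131, P6 0.6496, P3 0.3253, P4 0.1193, P5 0.0789, P1 0.0607, P2 0.0530.
The surplus seats go to P7, P6.

P1: 5, P2: 1, P3: 2, P4: 1, P5: 1, P6: 2, P7: 2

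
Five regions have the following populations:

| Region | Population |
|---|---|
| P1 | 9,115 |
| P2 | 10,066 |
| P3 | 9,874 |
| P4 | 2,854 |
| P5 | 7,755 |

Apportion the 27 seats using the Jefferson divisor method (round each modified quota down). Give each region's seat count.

Standard divisor 39664/27 ≈ 1469.037; standard quotas: P1 6.205, P2 6.852, P3 6.721, P4 1.943, P5 5.279.
Rounding down gives 6, 6, 6, 1, 5 = 24 seats, so the divisor must be adjusted.
With modified divisor 1400: modified quotas P1 6.511, P2 7.190, P3 7.053, P4 2.039, P5 5.539.
Rounding down: P1 6, P2 7, P3 7, P4 2, P5 5 (total 27).

P1: 6, P2: 7, P3: 7, P4: 2, P5: 5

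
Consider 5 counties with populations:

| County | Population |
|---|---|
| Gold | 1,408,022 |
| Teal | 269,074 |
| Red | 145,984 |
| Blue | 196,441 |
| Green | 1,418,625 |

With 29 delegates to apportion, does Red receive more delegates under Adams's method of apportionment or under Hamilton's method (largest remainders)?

Adams: Gold 11, Teal 3, Red 2, Blue 2, Green 11.
Hamilton: Gold 12, Teal 2, Red 1, Blue 2, Green 12.
Red gets 2 under Adams and 1 under Hamilton.

Adams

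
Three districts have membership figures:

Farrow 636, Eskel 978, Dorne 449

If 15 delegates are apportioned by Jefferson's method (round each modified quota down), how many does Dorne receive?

Standard divisor 2063/15 ≈ 137.533; standard quotas: Farrow 4.624, Eskel 7.111, Dorne 3.265.
Rounding down gives 4, 7, 3 = 14 seats, so the divisor must be adjusted.
With modified divisor 125: modified quotas Farrow 5.088, Eskel 7.824, Dorne 3.592.
Rounding down: Farrow 5, Eskel 7, Dorne 3 (total 15).
Dorne receives 3.

3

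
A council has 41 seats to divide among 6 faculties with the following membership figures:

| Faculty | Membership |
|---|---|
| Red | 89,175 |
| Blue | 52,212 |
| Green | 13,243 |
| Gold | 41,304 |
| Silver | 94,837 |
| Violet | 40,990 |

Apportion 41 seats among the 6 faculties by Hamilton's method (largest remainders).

Standard divisor: 331761 ÷ 41 ≈ 8091.732.
Standard quotas: Red 11.0205, Blue 6.4525, Green 1.6366, Gold 5.1045, Silver 11.7202, Violet 5.0657.
Lower quotas: Red 11, Blue 6, Green 1, Gold 5, Silver 11, Violet 5 (sum 39, leaving 2 seats).
Remainders in descending order: Silver 0.7202, Green 0.6366, Blue 0.4525, Gold 0.1045, Violet 0.0657, Red 0.0205.
Largest remainders: Silver, Green receive the extra seats.

Red 11, Blue 6, Green 2, Gold 5, Silver 12, Violet 5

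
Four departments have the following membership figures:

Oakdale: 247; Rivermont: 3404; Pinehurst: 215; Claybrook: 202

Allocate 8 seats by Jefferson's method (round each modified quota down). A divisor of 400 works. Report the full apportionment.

With modified divisor 400: modified quotas Oakdale 0.618, Rivermont 8.510, Pinehurst 0.537, Claybrook 0.505.
Rounding down: Oakdale 0, Rivermont 8, Pinehurst 0, Claybrook 0 (total 8).

Oakdale 0, Rivermont 8, Pinehurst 0, Claybrook 0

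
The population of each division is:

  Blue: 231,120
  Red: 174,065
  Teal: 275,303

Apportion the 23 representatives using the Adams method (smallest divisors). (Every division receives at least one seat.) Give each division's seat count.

Standard divisor 680488/23 ≈ 29586.435; standard quotas: Blue 7.812, Red 5.883, Teal 9.305.
Rounding up gives 8, 6, 10 = 24 seats, so the divisor must be adjusted.
With modified divisor 31800: modified quotas Blue 7.268, Red 5.474, Teal 8.657.
Rounding up: Blue 8, Red 6, Teal 9 (total 23).

Blue: 8; Red: 6; Teal: 9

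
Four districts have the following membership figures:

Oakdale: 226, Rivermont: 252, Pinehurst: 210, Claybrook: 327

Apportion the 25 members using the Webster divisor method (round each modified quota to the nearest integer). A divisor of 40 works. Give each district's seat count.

Oakdale: 6, Rivermont: 6, Pinehurst: 5, Claybrook: 8

With modified divisor 40: modified quotas Oakdale 5.650, Rivermont 6.300, Pinehurst 5.250, Claybrook 8.175.
Rounding to the nearest integer: Oakdale 6, Rivermont 6, Pinehurst 5, Claybrook 8 (total 25).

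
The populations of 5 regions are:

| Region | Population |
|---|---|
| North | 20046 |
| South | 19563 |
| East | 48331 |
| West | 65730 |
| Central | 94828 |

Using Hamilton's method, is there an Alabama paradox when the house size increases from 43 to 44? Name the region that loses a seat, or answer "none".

At 43 seats: North 4, South 3, East 8, West 11, Central 17.
At 44 seats: North 3, South 3, East 9, West 12, Central 17.
North drops from 4 to 3.

North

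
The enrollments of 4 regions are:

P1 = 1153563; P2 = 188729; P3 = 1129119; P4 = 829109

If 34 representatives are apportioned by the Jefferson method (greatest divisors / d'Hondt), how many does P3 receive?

Standard divisor 3300520/34 ≈ 97074.118; standard quotas: P1 11.883, P2 1.944, P3 11.632, P4 8.541.
Rounding down gives 11, 1, 11, 8 = 31 seats, so the divisor must be adjusted.
With modified divisor 93100: modified quotas P1 12.391, P2 2.027, P3 12.128, P4 8.906.
Rounding down: P1 12, P2 2, P3 12, P4 8 (total 34).
P3 receives 12.

12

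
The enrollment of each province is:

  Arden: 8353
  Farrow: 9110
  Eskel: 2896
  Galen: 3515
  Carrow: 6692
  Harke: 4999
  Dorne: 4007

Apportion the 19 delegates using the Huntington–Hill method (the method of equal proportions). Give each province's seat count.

With divisor 2044: modified quotas Arden 4.087, Farrow 4.457, Eskel 1.417, Galen 1.720, Carrow 3.274, Harke 2.446, Dorne 1.960.
Geometric-mean thresholds: Arden √(4·5)=4.472, Farrow √(4·5)=4.472, Eskel √(1·2)=1.414, Galen √(1·2)=1.414, Carrow √(3·4)=3.464, Harke √(2·3)=2.449, Dorne √(1·2)=1.414.
Each quota rounded against its threshold gives Arden 4, Farrow 4, Eskel 2, Galen 2, Carrow 3, Harke 2, Dorne 2 (total 19).

Arden 4; Farrow 4; Eskel 2; Galen 2; Carrow 3; Harke 2; Dorne 2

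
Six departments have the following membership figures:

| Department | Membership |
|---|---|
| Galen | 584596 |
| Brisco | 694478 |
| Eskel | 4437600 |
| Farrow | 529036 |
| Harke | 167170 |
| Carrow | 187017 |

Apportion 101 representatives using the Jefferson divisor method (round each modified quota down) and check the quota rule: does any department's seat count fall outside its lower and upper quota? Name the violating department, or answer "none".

Standard quotas: Galen 8.946, Brisco 10.628, Eskel 67.910, Farrow 8.096, Harke 2.558, Carrow 2.862.
Jefferson allocation: Galen 9, Brisco 10, Eskel 70, Farrow 8, Harke 2, Carrow 2.
Eskel has quota 67.910 (lower 67, upper 68) but receives 70 — outside the quota interval.

Eskel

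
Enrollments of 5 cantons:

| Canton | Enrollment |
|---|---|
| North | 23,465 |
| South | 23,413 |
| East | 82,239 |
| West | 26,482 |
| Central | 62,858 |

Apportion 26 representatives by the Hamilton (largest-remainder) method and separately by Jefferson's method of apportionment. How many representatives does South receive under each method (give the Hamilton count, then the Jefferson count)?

3 and 2

Hamilton: North 3, South 3, East 10, West 3, Central 7.
Jefferson: North 3, South 2, East 10, West 3, Central 8.
South gets 3 under Hamilton and 2 under Jefferson.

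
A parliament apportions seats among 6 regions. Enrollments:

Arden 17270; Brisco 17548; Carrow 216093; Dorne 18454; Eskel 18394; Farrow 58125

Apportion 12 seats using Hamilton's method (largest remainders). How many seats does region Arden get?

0

The standard divisor is 345884/12 ≈ 28823.667.
Standard quotas: Arden 0.5992, Brisco 0.6088, Carrow 7.4971, Dorne 0.6402, Eskel 0.6382, Farrow 2.0166.
Lower quotas: Arden 0, Brisco 0, Carrow 7, Dorne 0, Eskel 0, Farrow 2 (sum 9, leaving 3 seats).
Remainders in descending order: Dorne 0.6402, Eskel 0.6382, Brisco 0.6088, Arden 0.5992, Carrow 0.4971, Farrow 0.0166.
The surplus seats go to Dorne, Eskel, Brisco.
Arden receives 0.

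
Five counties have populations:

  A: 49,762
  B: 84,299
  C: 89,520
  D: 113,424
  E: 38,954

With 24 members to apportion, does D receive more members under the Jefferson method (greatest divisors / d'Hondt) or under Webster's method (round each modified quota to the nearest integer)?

Jefferson: A 3, B 5, C 6, D 8, E 2.
Webster: A 3, B 5, C 6, D 7, E 3.
D gets 8 under Jefferson and 7 under Webster.

Jefferson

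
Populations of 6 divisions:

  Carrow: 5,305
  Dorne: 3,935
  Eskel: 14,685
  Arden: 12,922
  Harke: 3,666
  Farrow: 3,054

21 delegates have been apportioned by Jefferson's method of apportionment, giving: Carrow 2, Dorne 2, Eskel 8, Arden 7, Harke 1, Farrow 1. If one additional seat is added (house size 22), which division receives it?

Priority for the next seat is population ÷ (current seats + 1).
Priorities: Carrow 1768.333, Dorne 1311.667, Eskel 1631.667, Arden 1615.250, Harke 1833.000, Farrow 1527.000.
Highest priority: Harke.

Harke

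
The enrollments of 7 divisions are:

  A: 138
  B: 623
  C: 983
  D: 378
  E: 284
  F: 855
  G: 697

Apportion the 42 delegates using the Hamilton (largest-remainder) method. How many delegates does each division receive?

A=2, B=7, C=10, D=4, E=3, F=9, G=7

Total 3958; standard divisor 3958/42 ≈ 94.238.
Standard quotas: A 1.464, B 6.611, C 10.431, D 4.011, E 3.014, F 9.073, G 7.396.
Lower quotas: A 1, B 6, C 10, D 4, E 3, F 9, G 7 (sum 40, leaving 2 seats).
Remainders in descending order: B 0.611, A 0.464, C 0.431, G 0.396, F 0.073, E 0.014, D 0.011.
Largest remainders: B, A receive the extra seats.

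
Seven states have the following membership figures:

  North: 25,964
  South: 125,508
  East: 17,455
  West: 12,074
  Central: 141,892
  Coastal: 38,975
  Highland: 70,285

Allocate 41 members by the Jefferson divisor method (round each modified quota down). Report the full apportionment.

Standard divisor 432153/41 ≈ 10540.317; standard quotas: North 2.463, South 11.907, East 1.656, West 1.146, Central 13.462, Coastal 3.698, Highland 6.668.
Rounding down gives 2, 11, 1, 1, 13, 3, 6 = 37 seats, so the divisor must be adjusted.
With modified divisor 9681.25: modified quotas North 2.682, South 12.964, East 1.803, West 1.247, Central 14.656, Coastal 4.026, Highland 7.260.
Rounding down: North 2, South 12, East 1, West 1, Central 14, Coastal 4, Highland 7 (total 41).

North 2; South 12; East 1; West 1; Central 14; Coastal 4; Highland 7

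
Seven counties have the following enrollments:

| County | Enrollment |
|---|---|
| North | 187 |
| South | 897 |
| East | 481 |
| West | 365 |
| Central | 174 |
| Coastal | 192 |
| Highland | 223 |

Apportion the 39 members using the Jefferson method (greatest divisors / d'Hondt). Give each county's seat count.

North=3; South=14; East=8; West=6; Central=2; Coastal=3; Highland=3

Standard divisor 2519/39 ≈ 64.59; standard quotas: North 2.895, South 13.888, East 7.447, West 5.651, Central 2.694, Coastal 2.973, Highland 3.453.
Rounding down gives 2, 13, 7, 5, 2, 2, 3 = 34 seats, so the divisor must be adjusted.
With modified divisor 59.96: modified quotas North 3.119, South 14.960, East 8.022, West 6.087, Central 2.902, Coastal 3.202, Highland 3.719.
Rounding down: North 3, South 14, East 8, West 6, Central 2, Coastal 3, Highland 3 (total 39).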